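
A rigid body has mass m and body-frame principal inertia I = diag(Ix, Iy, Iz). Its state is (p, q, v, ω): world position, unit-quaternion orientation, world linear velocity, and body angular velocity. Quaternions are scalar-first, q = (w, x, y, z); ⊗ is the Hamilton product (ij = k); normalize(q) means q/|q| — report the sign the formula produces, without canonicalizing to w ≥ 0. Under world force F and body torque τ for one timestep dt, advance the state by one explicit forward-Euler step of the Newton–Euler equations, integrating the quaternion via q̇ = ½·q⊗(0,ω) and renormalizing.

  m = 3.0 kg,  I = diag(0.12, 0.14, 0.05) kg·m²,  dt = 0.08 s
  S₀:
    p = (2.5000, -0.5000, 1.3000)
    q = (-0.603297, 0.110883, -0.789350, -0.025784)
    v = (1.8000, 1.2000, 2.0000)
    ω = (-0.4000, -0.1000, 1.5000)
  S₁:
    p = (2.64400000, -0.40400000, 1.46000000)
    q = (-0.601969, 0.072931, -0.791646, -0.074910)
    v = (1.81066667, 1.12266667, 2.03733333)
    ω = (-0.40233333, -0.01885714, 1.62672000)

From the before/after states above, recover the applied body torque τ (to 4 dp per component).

ω₁ − ω₀ = (-0.00233333, 0.08114286, 0.12672000)
ω₀×(Iω₀) = (0.0135, -0.0420, 0.0008)
τ = I·(Δω/dt) + ω₀×(Iω₀) = (0.0100, 0.1000, 0.0800)

τ = (0.0100, 0.1000, 0.0800)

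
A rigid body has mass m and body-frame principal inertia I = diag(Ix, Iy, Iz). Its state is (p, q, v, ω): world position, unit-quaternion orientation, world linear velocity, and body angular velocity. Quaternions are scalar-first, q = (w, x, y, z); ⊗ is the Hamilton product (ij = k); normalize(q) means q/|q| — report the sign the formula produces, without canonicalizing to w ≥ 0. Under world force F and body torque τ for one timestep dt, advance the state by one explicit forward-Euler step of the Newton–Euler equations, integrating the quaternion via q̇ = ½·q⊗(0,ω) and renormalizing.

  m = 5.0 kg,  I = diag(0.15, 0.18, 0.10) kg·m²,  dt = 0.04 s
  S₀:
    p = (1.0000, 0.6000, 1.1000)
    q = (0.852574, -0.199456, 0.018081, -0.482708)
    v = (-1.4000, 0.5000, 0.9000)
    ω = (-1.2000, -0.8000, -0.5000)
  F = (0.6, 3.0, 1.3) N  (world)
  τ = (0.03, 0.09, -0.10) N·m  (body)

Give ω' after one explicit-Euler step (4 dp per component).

gyro term ω×Iω = (-0.0320, 0.0300, 0.0288)
angular accel α = (0.4133, 0.3333, -1.2880)
ω + α·dt = (-1.1835, -0.7867, -0.5515)

ω' = (-1.1835, -0.7867, -0.5515)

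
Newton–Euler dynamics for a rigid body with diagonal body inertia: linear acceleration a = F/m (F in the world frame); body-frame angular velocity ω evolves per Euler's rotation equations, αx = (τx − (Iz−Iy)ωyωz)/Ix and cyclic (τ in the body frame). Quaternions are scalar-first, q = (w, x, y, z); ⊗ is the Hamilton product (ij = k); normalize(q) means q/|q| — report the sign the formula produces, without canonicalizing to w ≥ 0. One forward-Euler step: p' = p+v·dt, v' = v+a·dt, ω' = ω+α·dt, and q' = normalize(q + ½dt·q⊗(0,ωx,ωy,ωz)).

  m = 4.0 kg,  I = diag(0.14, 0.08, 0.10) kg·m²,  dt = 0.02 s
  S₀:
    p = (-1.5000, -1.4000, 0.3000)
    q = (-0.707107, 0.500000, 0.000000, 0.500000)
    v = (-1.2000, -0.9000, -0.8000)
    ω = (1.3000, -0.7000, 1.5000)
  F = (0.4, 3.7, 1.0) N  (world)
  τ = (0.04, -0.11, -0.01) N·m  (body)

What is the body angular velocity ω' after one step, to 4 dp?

precession coupling ω×(Iω) = (-0.0210, 0.0780, 0.0546)
α = I⁻¹(τ − ω×Iω) = (0.4357, -2.3500, -0.6460)
ω' = ω + α·dt = (1.3087, -0.7470, 1.4871)

ω' = (1.3087, -0.7470, 1.4871)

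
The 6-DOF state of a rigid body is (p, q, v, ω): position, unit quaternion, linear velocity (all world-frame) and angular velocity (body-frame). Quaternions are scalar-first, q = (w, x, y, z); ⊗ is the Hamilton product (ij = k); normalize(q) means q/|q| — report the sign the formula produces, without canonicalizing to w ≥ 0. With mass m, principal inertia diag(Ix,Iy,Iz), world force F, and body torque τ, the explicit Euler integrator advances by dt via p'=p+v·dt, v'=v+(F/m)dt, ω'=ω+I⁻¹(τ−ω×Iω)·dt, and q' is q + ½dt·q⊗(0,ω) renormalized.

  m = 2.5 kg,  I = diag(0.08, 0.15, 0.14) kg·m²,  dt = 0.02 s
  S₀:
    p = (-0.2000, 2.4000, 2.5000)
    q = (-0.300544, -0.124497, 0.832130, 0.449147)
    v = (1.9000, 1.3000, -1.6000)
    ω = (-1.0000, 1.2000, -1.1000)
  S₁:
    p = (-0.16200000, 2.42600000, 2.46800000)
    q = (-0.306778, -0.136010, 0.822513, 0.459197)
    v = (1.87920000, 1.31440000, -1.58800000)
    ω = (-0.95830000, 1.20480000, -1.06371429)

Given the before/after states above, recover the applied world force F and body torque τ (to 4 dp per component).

F = (-2.6000, 1.8000, 1.5000)
τ = (0.1800, -0.0300, 0.1700)

velocity change Δv = (-0.02080000, 0.01440000, 0.01200000)
F = m·Δv/dt = (-2.6000, 1.8000, 1.5000)
Δω = ω₁−ω₀ = (0.04170000, 0.00480000, 0.03628571)
ω₀×(Iω₀) = (0.0132, -0.0660, -0.0840)
applied torque τ = (0.1800, -0.0300, 0.1700)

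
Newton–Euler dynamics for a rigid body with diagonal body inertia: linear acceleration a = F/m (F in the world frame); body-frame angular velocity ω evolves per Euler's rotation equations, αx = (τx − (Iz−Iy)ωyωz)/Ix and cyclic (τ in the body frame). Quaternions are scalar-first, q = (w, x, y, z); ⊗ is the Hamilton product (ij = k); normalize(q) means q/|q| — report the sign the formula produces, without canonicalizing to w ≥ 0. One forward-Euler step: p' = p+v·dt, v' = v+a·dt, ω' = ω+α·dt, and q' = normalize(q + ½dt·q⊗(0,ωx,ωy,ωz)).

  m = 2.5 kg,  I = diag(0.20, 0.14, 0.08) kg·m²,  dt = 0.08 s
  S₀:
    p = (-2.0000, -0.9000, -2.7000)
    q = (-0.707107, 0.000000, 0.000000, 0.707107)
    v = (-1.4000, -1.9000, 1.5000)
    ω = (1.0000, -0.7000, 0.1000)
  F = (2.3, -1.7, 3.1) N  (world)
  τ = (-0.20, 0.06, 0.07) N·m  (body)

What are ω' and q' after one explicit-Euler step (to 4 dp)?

ω' = (0.9183, -0.6726, 0.1280)
q' = (-0.7091, -0.0085, 0.0480, 0.7034)

ω×(Iω) gyroscopic = (0.0042, 0.0120, 0.0420)
angular accel α = (-1.0210, 0.3429, 0.3500)
new body rate ω' = (0.9183, -0.6726, 0.1280)
2q̇ = q⊗(0,ω) = (-0.0707107, -0.2121321, 1.2020819, -0.0707107)
updated quaternion q' = (-0.7091, -0.0085, 0.0480, 0.7034)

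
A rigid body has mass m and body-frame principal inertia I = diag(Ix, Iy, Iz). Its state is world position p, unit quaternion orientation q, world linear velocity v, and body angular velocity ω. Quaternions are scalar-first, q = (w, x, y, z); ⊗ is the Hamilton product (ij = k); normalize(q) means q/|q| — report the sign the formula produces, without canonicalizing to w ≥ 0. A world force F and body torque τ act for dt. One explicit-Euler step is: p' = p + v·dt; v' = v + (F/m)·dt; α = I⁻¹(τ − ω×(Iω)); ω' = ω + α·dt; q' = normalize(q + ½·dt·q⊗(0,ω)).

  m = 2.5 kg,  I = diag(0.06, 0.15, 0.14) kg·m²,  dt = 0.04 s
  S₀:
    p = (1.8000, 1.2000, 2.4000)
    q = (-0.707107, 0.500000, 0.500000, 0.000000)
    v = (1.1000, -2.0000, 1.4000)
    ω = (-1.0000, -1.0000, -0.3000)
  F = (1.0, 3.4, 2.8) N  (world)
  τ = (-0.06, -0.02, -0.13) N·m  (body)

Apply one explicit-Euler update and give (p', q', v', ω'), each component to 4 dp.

p' = (1.8440, 1.1200, 2.4560)
q' = (-0.6868, 0.5109, 0.5169, 0.0042)
v' = (1.1160, -1.9456, 1.4448)
ω' = (-1.0380, -0.9989, -0.3629)

ω×(Iω) gyroscopic = (-0.0030, -0.0240, 0.0900)
(τ − ω×Iω)/I = (-0.9500, 0.0267, -1.5714)
ω' = ω + α·dt = (-1.0380, -0.9989, -0.3629)
2q̇ = q⊗(0,ω) = (1.0000000, 0.5571070, 0.8571070, 0.2121321)
updated quaternion q' = (-0.6868, 0.5109, 0.5169, 0.0042)
linear accel F/m = (0.4000, 1.3600, 1.1200)
p + v·dt = (1.8440, 1.1200, 2.4560)
v + (F/m)dt = (1.1160, -1.9456, 1.4448)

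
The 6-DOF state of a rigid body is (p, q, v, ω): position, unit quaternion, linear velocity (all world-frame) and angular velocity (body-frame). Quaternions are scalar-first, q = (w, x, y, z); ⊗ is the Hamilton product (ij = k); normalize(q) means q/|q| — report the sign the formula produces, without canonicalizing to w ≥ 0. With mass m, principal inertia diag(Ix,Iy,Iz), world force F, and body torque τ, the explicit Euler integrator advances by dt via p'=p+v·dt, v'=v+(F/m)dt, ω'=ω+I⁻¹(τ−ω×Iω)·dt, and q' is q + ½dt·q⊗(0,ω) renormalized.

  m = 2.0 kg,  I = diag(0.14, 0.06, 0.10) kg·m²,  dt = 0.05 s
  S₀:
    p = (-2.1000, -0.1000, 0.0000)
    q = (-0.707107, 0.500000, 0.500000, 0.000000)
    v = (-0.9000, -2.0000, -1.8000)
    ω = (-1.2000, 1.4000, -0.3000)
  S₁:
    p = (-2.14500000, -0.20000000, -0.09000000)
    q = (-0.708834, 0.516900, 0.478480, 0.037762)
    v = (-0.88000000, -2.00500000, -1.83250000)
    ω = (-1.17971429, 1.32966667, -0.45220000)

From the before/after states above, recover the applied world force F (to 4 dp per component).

Δv = v₁−v₀ = (0.02000000, -0.00500000, -0.03250000)
F = m·Δv/dt = (0.8000, -0.2000, -1.3000)

F = (0.8000, -0.2000, -1.3000)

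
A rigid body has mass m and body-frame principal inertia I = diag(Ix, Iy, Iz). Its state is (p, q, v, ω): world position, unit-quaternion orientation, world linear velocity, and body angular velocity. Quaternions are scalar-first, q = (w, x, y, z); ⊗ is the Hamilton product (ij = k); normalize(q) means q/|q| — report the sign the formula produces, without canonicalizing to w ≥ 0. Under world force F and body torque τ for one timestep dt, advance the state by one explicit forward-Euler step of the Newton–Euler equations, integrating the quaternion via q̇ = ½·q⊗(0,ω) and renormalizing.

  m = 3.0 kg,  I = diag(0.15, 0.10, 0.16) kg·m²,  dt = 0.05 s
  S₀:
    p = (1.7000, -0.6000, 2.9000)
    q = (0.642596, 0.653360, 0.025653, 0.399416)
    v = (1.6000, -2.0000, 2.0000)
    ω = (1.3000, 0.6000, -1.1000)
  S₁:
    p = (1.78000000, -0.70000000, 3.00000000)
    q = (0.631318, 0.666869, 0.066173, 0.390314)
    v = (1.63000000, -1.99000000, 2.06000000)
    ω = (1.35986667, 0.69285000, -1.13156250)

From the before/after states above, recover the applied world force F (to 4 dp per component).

F = (1.8000, 0.6000, 3.6000)

velocity change Δv = (0.03000000, 0.01000000, 0.06000000)
m·(v₁−v₀)/dt = (1.8000, 0.6000, 3.6000)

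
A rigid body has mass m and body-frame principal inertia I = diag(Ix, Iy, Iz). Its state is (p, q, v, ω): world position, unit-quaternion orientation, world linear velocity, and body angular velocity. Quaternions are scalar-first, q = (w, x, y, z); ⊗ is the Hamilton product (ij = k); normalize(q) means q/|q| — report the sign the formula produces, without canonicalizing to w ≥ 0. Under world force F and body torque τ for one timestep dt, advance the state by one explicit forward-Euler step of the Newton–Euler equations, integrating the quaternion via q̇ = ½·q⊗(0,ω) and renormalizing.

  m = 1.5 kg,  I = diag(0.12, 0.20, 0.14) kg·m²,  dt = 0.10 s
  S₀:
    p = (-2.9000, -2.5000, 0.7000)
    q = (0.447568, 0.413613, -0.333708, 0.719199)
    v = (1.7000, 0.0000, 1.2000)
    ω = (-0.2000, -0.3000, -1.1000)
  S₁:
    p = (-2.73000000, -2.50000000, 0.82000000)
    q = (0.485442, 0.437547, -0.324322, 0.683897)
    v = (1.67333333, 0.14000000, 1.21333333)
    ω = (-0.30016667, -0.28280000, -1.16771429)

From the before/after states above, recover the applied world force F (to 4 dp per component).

velocity change Δv = (-0.02666667, 0.14000000, 0.01333333)
F = m·Δv/dt = (-0.4000, 2.1000, 0.2000)

F = (-0.4000, 2.1000, 0.2000)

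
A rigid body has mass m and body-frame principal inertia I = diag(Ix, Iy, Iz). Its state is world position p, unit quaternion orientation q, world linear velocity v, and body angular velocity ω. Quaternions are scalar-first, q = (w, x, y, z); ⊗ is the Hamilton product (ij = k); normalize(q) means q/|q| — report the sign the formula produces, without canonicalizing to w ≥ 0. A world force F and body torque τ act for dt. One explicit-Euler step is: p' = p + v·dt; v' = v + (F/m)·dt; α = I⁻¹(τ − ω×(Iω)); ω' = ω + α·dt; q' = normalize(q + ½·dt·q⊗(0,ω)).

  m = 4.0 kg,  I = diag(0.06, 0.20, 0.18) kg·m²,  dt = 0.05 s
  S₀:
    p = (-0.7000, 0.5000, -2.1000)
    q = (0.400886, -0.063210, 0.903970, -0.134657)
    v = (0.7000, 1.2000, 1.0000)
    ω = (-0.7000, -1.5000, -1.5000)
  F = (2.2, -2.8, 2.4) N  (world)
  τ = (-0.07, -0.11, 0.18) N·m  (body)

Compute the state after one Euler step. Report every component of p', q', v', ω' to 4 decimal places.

gyro term ω×Iω = (-0.0450, -0.1260, 0.1470)
angular accel α = (-0.4167, 0.0800, 0.1833)
ω + α·dt = (-0.7208, -1.4960, -1.4908)
2q̇ = q⊗(0,ω) = (1.1097225, -1.8385607, -0.6018841, 0.1262650)
q' = normalize(q + ½dt·q⊗(0,ω)) = (0.4280, -0.1090, 0.8875, -0.1313)
a = F/m = (0.5500, -0.7000, 0.6000)
p' = p + v·dt = (-0.6650, 0.5600, -2.0500)
v' = v + a·dt = (0.7275, 1.1650, 1.0300)

p' = (-0.6650, 0.5600, -2.0500)
q' = (0.4280, -0.1090, 0.8875, -0.1313)
v' = (0.7275, 1.1650, 1.0300)
ω' = (-0.7208, -1.4960, -1.4908)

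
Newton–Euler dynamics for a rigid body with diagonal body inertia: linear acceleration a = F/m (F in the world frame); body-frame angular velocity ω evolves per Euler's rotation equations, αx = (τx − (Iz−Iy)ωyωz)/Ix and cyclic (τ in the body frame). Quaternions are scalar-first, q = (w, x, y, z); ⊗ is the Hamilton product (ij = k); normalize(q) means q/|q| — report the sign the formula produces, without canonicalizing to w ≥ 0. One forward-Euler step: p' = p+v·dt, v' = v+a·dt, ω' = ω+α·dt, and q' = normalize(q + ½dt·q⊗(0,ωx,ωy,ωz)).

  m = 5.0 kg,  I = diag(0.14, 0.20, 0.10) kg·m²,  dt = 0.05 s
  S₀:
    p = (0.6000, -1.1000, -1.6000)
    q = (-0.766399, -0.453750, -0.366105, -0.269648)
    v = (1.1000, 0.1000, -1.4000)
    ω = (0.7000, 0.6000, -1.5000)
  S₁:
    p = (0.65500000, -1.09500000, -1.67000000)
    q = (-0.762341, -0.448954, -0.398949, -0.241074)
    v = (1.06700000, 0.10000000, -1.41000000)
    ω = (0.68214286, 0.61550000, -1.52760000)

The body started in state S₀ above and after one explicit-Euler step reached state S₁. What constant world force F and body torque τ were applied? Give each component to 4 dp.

F = (-3.3000, 0.0000, -1.0000)
τ = (0.0400, 0.0200, -0.0300)

velocity change Δv = (-0.03300000, 0.00000000, -0.01000000)
m·(v₁−v₀)/dt = (-3.3000, 0.0000, -1.0000)
ω₁ − ω₀ = (-0.01785714, 0.01550000, -0.02760000)
applied torque τ = (0.0400, 0.0200, -0.0300)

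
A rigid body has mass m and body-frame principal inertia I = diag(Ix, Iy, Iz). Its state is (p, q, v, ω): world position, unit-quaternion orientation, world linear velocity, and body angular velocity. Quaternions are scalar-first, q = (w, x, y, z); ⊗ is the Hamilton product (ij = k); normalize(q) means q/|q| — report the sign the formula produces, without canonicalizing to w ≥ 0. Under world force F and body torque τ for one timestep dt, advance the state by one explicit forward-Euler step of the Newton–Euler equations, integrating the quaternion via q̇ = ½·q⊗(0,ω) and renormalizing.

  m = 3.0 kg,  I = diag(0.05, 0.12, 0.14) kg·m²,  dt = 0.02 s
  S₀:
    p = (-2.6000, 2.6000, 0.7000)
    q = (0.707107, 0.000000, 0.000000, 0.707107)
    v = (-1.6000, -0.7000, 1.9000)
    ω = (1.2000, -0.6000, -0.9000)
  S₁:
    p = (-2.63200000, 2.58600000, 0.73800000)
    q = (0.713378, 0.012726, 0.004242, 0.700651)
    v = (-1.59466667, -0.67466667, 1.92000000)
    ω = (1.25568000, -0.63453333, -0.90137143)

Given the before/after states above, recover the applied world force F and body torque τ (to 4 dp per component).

F = (0.8000, 3.8000, 3.0000)
τ = (0.1500, -0.1100, -0.0600)

Δv = v₁−v₀ = (0.00533333, 0.02533333, 0.02000000)
F = m·Δv/dt = (0.8000, 3.8000, 3.0000)
ω₁ − ω₀ = (0.05568000, -0.03453333, -0.00137143)
gyro term ω₀×Iω₀ = (0.0108, 0.0972, -0.0504)
applied torque τ = (0.1500, -0.1100, -0.0600)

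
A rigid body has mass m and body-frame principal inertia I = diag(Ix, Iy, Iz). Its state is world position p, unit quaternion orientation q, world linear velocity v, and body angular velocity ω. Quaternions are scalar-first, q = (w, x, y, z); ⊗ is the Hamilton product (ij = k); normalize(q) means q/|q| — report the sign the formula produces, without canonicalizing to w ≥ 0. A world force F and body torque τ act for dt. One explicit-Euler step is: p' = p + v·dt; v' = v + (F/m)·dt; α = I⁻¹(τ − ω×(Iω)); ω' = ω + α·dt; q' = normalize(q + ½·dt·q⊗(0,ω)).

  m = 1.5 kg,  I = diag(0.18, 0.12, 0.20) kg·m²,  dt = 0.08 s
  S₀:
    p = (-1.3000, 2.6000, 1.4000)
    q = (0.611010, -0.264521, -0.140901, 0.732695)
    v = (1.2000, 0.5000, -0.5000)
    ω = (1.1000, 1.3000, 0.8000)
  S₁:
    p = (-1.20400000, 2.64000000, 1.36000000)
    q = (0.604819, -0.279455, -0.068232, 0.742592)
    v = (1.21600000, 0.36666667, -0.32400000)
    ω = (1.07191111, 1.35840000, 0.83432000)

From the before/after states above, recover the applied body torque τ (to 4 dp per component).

Δω = ω₁−ω₀ = (-0.02808889, 0.05840000, 0.03432000)
gyro term ω₀×Iω₀ = (0.0832, -0.0176, -0.0858)
I·α + gyro = (0.0200, 0.0700, 0.0000)

τ = (0.0200, 0.0700, 0.0000)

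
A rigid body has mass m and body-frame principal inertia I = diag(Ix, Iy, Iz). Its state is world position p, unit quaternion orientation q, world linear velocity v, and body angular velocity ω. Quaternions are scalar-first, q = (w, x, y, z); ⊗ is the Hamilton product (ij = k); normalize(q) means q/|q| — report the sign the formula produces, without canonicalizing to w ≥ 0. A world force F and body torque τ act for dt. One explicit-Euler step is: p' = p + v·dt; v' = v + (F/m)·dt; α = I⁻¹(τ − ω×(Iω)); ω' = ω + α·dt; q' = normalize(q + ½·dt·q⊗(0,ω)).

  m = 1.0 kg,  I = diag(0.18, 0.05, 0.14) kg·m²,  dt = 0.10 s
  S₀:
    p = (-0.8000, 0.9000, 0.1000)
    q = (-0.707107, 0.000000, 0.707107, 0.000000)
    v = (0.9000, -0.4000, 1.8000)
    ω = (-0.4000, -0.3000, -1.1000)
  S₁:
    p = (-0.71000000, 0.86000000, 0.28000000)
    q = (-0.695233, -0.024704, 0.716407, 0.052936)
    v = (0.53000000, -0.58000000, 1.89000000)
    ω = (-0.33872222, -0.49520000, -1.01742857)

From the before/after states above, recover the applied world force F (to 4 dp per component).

F = (-3.7000, -1.8000, 0.9000)

Δv = v₁−v₀ = (-0.37000000, -0.18000000, 0.09000000)
m·(v₁−v₀)/dt = (-3.7000, -1.8000, 0.9000)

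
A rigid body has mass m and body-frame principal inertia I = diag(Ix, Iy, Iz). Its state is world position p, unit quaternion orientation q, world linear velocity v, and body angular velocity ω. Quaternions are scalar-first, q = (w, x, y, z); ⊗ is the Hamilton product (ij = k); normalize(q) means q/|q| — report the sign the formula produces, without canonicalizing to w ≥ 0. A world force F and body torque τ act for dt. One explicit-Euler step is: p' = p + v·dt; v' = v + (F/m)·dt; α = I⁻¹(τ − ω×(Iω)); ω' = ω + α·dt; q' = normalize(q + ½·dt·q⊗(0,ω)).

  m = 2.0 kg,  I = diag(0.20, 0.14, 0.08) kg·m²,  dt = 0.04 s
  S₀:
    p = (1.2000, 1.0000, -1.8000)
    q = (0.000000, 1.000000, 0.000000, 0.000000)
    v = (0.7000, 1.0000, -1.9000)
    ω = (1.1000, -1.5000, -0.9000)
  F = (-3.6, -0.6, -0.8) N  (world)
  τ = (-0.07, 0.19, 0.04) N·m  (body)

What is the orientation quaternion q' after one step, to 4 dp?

q⊗(0,ω) = (-1.1000000, 0.0000000, 0.9000000, -1.5000000)
q' = normalize(q + ½dt·q⊗(0,ω)) = (-0.0220, 0.9991, 0.0180, -0.0300)

q' = (-0.0220, 0.9991, 0.0180, -0.0300)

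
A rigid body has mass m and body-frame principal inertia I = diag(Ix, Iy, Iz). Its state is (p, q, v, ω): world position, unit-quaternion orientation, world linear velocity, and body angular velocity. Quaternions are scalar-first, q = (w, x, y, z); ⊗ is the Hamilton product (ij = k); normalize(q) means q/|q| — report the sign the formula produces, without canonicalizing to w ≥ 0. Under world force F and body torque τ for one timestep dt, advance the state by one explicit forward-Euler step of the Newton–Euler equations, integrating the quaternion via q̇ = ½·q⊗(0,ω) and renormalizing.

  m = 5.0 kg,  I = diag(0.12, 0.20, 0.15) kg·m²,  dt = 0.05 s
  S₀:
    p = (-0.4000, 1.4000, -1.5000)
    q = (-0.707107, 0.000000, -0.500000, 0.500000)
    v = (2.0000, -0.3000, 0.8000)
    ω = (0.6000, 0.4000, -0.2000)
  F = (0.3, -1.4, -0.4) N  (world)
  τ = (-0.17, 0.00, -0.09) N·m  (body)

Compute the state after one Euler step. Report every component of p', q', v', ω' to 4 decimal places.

gyro term ω×Iω = (0.0040, 0.0036, 0.0192)
(τ − ω×Iω)/I = (-1.4500, -0.0180, -0.7280)
ω + α·dt = (0.5275, 0.3991, -0.2364)
Hamilton product q⊗(0,ω) = (0.3000000, -0.5242642, 0.0171572, 0.4414214)
q' = normalize(q + ½dt·q⊗(0,ω)) = (-0.6995, -0.0131, -0.4995, 0.5109)
new position p' = (-0.3000, 1.3850, -1.4600)
new velocity v' = (2.0030, -0.3140, 0.7960)

p' = (-0.3000, 1.3850, -1.4600)
q' = (-0.6995, -0.0131, -0.4995, 0.5109)
v' = (2.0030, -0.3140, 0.7960)
ω' = (0.5275, 0.3991, -0.2364)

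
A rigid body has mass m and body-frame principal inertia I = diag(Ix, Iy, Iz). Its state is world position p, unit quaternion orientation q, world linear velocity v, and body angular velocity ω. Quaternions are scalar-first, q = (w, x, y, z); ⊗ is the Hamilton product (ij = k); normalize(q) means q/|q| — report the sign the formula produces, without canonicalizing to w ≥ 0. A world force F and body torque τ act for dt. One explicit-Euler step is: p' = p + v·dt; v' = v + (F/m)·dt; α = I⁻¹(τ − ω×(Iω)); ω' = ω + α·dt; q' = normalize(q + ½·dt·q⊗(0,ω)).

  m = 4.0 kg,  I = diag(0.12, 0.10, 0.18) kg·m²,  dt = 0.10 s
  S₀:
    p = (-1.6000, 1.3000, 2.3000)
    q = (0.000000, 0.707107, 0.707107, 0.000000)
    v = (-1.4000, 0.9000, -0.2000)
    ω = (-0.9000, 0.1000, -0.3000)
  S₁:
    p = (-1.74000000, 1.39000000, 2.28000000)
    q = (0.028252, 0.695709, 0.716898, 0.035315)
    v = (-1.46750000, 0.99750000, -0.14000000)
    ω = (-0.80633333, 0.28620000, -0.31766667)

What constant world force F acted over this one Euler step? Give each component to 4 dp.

Δv = v₁−v₀ = (-0.06750000, 0.09750000, 0.06000000)
m·(v₁−v₀)/dt = (-2.7000, 3.9000, 2.4000)

F = (-2.7000, 3.9000, 2.4000)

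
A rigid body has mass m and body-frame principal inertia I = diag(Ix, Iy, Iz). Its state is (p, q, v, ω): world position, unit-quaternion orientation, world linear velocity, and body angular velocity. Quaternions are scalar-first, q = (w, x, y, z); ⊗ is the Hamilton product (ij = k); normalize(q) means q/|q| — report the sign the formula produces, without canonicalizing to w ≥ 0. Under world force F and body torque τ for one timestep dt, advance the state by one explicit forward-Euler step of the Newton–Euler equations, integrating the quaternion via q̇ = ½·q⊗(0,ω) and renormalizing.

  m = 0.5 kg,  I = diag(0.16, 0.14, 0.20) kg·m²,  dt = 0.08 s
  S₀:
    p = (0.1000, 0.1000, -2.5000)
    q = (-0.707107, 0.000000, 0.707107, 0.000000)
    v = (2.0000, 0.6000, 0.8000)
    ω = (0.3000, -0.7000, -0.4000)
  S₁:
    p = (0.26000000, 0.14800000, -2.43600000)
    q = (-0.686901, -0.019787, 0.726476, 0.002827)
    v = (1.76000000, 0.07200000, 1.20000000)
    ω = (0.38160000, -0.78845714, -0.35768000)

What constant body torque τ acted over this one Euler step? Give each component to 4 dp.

τ = (0.1800, -0.1500, 0.1100)

Δω = ω₁−ω₀ = (0.08160000, -0.08845714, 0.04232000)
ω₀×(Iω₀) = (0.0168, 0.0048, 0.0042)
applied torque τ = (0.1800, -0.1500, 0.1100)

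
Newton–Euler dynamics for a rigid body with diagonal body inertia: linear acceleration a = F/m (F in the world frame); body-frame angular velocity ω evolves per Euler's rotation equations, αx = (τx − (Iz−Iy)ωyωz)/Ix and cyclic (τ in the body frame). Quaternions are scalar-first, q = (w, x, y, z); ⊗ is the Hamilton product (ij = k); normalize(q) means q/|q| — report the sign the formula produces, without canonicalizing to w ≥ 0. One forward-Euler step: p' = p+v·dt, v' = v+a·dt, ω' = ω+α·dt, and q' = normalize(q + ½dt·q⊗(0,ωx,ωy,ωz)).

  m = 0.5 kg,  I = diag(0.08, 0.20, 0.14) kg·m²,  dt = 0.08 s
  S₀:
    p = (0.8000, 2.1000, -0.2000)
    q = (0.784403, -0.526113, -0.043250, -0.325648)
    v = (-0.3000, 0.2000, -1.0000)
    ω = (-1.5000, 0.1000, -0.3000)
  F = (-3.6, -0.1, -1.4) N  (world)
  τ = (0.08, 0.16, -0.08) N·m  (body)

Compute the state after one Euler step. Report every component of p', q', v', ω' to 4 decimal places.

a = (-7.2000, -0.2000, -2.8000)
new position p' = (0.7760, 2.1160, -0.2800)
v + (F/m)dt = (-0.8760, 0.1840, -1.2240)
gyro term ω×Iω = (0.0018, -0.0270, -0.0180)
(τ − ω×Iω)/I = (0.9775, 0.9350, -0.4429)
new body rate ω' = (-1.4218, 0.1748, -0.3354)
q⊗(0,ω) = (-0.8825389, -1.1310647, 0.4090784, -0.3528072)
q' = normalize(q + ½dt·q⊗(0,ω)) = (0.7477, -0.5703, -0.0268, -0.3391)

p' = (0.7760, 2.1160, -0.2800)
q' = (0.7477, -0.5703, -0.0268, -0.3391)
v' = (-0.8760, 0.1840, -1.2240)
ω' = (-1.4218, 0.1748, -0.3354)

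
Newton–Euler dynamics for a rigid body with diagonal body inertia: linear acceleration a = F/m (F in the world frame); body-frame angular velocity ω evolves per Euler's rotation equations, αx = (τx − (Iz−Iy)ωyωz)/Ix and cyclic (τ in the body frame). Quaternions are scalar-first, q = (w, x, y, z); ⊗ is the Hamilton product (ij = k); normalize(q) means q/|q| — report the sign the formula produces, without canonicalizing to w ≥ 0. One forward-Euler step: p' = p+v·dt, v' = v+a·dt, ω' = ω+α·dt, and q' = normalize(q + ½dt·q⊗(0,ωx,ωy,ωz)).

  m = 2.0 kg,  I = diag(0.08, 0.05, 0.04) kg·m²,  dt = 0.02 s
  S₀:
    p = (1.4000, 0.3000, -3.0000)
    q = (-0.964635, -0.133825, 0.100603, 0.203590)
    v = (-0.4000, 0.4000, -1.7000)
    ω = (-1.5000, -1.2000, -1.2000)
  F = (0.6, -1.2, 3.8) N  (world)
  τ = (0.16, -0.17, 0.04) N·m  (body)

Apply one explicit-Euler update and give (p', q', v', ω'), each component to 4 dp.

p' = (1.3920, 0.3080, -3.0340)
q' = (-0.9627, -0.1181, 0.1075, 0.2182)
v' = (-0.3940, 0.3880, -1.6620)
ω' = (-1.4564, -1.2968, -1.1530)

p' = p + v·dt = (1.3920, 0.3080, -3.0340)
new velocity v' = (-0.3940, 0.3880, -1.6620)
precession coupling ω×(Iω) = (-0.0144, 0.0720, -0.0540)
(τ − ω×Iω)/I = (2.1800, -4.8400, 2.3500)
ω + α·dt = (-1.4564, -1.2968, -1.1530)
Hamilton product q⊗(0,ω) = (0.1642941, 1.5705369, 0.6915870, 1.4690565)
q' = normalize(q + ½dt·q⊗(0,ω)) = (-0.9627, -0.1181, 0.1075, 0.2182)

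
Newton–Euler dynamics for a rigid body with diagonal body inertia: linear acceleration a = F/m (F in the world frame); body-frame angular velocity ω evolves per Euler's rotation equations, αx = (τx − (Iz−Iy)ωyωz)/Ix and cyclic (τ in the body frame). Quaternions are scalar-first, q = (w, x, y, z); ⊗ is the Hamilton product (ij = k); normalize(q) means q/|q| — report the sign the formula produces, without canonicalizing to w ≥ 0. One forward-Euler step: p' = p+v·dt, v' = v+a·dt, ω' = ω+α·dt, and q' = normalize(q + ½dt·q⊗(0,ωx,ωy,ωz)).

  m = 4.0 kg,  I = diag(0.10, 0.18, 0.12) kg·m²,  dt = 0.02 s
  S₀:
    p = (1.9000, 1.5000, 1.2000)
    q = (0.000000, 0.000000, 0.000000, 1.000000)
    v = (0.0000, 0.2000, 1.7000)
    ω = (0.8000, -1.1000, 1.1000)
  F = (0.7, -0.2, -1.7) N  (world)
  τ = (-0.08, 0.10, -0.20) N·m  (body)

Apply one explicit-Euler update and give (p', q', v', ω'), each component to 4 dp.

p' = (1.9000, 1.5040, 1.2340)
q' = (-0.0110, 0.0110, 0.0080, 0.9998)
v' = (0.0035, 0.1990, 1.6915)
ω' = (0.7695, -1.0869, 1.0784)

a = (0.1750, -0.0500, -0.4250)
p + v·dt = (1.9000, 1.5040, 1.2340)
v' = v + a·dt = (0.0035, 0.1990, 1.6915)
gyro term ω×Iω = (0.0726, -0.0176, -0.0704)
(τ − ω×Iω)/I = (-1.5260, 0.6533, -1.0800)
new body rate ω' = (0.7695, -1.0869, 1.0784)
2q̇ = q⊗(0,ω) = (-1.1000000, 1.1000000, 0.8000000, 0.0000000)
updated quaternion q' = (-0.0110, 0.0110, 0.0080, 0.9998)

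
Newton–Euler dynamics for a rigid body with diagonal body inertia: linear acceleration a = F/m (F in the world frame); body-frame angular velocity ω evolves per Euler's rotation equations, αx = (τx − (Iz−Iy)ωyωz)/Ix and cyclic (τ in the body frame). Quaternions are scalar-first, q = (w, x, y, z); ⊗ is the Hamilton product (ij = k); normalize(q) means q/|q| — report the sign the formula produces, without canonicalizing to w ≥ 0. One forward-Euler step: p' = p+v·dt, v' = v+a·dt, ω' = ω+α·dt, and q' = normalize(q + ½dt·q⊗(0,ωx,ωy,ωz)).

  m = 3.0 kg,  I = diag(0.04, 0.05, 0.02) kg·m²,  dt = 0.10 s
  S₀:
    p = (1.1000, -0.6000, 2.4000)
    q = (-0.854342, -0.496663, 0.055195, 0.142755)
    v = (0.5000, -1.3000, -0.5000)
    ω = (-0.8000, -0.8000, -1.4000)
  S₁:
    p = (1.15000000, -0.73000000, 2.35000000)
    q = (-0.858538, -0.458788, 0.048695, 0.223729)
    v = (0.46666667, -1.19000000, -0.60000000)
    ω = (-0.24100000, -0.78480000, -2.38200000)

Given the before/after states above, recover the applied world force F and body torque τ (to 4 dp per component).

F = (-1.0000, 3.3000, -3.0000)
τ = (0.1900, 0.0300, -0.1900)

Δω = ω₁−ω₀ = (0.55900000, 0.01520000, -0.98200000)
I·α + gyro = (0.1900, 0.0300, -0.1900)
Δv = v₁−v₀ = (-0.03333333, 0.11000000, -0.10000000)
F = m·Δv/dt = (-1.0000, 3.3000, -3.0000)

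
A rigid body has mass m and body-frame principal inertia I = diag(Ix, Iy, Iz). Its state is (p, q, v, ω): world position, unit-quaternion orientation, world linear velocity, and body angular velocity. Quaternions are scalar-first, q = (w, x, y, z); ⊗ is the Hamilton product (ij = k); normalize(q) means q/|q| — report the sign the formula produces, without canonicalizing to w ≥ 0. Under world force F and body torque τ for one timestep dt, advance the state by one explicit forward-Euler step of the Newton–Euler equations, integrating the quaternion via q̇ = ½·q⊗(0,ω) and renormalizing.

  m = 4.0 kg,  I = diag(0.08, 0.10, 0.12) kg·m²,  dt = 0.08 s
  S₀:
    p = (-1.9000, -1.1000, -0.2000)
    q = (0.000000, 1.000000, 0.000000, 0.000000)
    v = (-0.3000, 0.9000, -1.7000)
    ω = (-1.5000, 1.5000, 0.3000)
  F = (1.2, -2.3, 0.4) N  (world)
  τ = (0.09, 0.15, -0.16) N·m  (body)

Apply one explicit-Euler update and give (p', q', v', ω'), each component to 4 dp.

p' = (-1.9240, -1.0280, -0.3360)
q' = (0.0598, 0.9963, -0.0120, 0.0598)
v' = (-0.2760, 0.8540, -1.6920)
ω' = (-1.4190, 1.6056, 0.2233)

ω×(Iω) gyroscopic = (0.0090, 0.0180, -0.0450)
angular accel α = (1.0125, 1.3200, -0.9583)
ω + α·dt = (-1.4190, 1.6056, 0.2233)
Hamilton product q⊗(0,ω) = (1.5000000, 0.0000000, -0.3000000, 1.5000000)
updated quaternion q' = (0.0598, 0.9963, -0.0120, 0.0598)
a = F/m = (0.3000, -0.5750, 0.1000)
p + v·dt = (-1.9240, -1.0280, -0.3360)
new velocity v' = (-0.2760, 0.8540, -1.6920)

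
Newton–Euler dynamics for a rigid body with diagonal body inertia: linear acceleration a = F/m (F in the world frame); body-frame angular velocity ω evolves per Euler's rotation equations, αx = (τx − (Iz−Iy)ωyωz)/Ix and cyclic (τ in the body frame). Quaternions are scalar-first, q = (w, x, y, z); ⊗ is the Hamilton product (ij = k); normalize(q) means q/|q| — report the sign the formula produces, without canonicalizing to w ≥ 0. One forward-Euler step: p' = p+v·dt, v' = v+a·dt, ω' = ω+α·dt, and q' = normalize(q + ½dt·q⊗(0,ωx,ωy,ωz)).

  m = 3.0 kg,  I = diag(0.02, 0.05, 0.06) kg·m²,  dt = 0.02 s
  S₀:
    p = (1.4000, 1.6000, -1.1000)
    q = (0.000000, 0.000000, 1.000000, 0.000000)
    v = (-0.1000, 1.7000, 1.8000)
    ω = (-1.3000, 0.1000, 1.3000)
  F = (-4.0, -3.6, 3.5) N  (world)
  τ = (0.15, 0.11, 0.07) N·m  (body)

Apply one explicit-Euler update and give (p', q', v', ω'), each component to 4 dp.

p' = (1.3980, 1.6340, -1.0640)
q' = (-0.0010, 0.0130, 0.9998, 0.0130)
v' = (-0.1267, 1.6760, 1.8233)
ω' = (-1.1513, 0.1170, 1.3246)

linear accel F/m = (-1.3333, -1.2000, 1.1667)
p + v·dt = (1.3980, 1.6340, -1.0640)
v + (F/m)dt = (-0.1267, 1.6760, 1.8233)
ω×(Iω) gyroscopic = (0.0013, 0.0676, -0.0039)
angular accel α = (7.4350, 0.8480, 1.2317)
ω' = ω + α·dt = (-1.1513, 0.1170, 1.3246)
Hamilton product q⊗(0,ω) = (-0.1000000, 1.3000000, 0.0000000, 1.3000000)
q + ½dt·q⊗(0,ω), renormalized = (-0.0010, 0.0130, 0.9998, 0.0130)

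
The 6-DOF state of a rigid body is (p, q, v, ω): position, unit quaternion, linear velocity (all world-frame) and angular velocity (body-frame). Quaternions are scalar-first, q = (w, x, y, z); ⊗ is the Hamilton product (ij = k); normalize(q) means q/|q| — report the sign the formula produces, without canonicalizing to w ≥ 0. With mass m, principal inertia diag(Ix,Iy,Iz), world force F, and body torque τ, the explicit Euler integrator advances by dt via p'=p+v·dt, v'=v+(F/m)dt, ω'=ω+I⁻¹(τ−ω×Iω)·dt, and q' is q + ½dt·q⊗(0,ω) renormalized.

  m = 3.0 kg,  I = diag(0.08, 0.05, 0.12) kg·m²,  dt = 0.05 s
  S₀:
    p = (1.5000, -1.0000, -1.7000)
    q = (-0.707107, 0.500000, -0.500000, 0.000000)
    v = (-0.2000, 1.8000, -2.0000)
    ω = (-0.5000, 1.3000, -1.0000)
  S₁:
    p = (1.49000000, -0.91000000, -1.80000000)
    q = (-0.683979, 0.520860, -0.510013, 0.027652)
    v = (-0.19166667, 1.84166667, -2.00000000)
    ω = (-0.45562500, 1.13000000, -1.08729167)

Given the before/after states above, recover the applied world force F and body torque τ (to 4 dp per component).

F = (0.5000, 2.5000, 0.0000)
τ = (-0.0200, -0.1900, -0.1900)

Δω = ω₁−ω₀ = (0.04437500, -0.17000000, -0.08729167)
ω₀×(Iω₀) = (-0.0910, -0.0200, 0.0195)
applied torque τ = (-0.0200, -0.1900, -0.1900)
Δv = v₁−v₀ = (0.00833333, 0.04166667, 0.00000000)
applied force F = (0.5000, 2.5000, 0.0000)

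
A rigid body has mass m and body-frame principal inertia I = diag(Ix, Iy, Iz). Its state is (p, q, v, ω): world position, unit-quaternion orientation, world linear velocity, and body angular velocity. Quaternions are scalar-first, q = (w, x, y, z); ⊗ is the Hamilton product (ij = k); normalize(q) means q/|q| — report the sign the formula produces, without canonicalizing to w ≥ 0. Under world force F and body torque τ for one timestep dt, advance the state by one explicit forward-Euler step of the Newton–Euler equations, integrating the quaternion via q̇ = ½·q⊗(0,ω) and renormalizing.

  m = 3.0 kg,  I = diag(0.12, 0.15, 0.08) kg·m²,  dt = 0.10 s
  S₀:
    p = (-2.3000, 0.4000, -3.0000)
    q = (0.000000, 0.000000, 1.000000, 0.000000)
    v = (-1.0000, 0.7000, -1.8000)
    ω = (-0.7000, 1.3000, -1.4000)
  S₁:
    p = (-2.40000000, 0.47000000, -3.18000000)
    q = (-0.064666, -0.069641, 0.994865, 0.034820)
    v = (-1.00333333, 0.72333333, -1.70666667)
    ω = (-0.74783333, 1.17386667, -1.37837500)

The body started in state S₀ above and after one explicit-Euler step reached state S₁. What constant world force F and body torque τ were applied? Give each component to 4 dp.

v₁ − v₀ = (-0.00333333, 0.02333333, 0.09333333)
F = m·Δv/dt = (-0.1000, 0.7000, 2.8000)
Δω = ω₁−ω₀ = (-0.04783333, -0.12613333, 0.02162500)
ω₀×(Iω₀) = (0.1274, 0.0392, -0.0273)
τ = I·(Δω/dt) + ω₀×(Iω₀) = (0.0700, -0.1500, -0.0100)

F = (-0.1000, 0.7000, 2.8000)
τ = (0.0700, -0.1500, -0.0100)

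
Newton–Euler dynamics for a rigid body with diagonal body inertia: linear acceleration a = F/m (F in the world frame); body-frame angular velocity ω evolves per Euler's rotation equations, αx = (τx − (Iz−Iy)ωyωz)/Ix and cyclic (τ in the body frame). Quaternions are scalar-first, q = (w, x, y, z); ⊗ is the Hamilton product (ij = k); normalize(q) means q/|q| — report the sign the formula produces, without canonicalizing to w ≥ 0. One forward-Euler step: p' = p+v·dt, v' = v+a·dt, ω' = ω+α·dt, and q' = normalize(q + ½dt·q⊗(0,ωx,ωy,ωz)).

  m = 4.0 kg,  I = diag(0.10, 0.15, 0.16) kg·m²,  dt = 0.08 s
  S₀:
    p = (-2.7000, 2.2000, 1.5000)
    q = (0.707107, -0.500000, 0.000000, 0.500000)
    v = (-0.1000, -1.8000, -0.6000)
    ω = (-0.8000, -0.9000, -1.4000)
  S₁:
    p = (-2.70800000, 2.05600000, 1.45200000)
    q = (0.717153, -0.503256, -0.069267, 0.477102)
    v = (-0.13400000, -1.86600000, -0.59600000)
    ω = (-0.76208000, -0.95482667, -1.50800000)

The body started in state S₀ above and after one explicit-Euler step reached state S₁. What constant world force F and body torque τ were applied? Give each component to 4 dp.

F = (-1.7000, -3.3000, 0.2000)
τ = (0.0600, -0.1700, -0.1800)

ω₁ − ω₀ = (0.03792000, -0.05482667, -0.10800000)
I·α + gyro = (0.0600, -0.1700, -0.1800)
v₁ − v₀ = (-0.03400000, -0.06600000, 0.00400000)
m·(v₁−v₀)/dt = (-1.7000, -3.3000, 0.2000)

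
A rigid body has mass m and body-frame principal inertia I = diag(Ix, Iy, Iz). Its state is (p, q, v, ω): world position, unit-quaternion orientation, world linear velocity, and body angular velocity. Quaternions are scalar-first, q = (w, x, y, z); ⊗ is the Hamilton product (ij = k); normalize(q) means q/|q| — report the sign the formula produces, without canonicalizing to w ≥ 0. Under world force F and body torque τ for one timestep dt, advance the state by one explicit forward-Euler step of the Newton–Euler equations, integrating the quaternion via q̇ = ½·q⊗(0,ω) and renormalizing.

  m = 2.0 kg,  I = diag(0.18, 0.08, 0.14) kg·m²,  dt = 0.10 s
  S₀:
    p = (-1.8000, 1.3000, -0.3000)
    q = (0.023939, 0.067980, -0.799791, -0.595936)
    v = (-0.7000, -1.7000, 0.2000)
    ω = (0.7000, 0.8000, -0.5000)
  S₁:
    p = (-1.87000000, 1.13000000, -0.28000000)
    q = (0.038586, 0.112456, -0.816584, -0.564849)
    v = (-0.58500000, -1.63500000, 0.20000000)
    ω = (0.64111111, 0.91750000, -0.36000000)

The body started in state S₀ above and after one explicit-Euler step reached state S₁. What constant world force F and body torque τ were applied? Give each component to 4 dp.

Δv = v₁−v₀ = (0.11500000, 0.06500000, 0.00000000)
F = m·Δv/dt = (2.3000, 1.3000, 0.0000)
rate change Δω = (-0.05888889, 0.11750000, 0.14000000)
precession coupling = (-0.0240, -0.0140, -0.0560)
τ = I·(Δω/dt) + ω₀×(Iω₀) = (-0.1300, 0.0800, 0.1400)

F = (2.3000, 1.3000, 0.0000)
τ = (-0.1300, 0.0800, 0.1400)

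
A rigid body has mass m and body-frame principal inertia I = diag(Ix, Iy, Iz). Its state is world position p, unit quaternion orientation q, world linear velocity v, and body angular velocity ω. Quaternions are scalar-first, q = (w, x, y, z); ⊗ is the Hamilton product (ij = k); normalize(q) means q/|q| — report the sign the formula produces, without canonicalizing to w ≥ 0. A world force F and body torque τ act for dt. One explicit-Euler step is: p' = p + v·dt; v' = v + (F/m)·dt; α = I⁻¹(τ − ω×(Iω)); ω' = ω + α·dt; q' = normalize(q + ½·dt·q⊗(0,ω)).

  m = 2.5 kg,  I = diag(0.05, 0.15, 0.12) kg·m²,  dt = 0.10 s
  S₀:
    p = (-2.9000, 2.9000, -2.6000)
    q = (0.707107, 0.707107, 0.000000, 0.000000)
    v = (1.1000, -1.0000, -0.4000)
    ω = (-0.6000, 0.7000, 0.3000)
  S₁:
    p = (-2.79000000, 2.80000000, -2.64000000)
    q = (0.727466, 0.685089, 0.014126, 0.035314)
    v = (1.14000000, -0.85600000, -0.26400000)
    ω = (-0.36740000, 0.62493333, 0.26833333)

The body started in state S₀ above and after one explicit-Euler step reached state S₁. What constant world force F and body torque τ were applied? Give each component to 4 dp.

F = (1.0000, 3.6000, 3.4000)
τ = (0.1100, -0.1000, -0.0800)

v₁ − v₀ = (0.04000000, 0.14400000, 0.13600000)
F = m·Δv/dt = (1.0000, 3.6000, 3.4000)
rate change Δω = (0.23260000, -0.07506667, -0.03166667)
I·α + gyro = (0.1100, -0.1000, -0.0800)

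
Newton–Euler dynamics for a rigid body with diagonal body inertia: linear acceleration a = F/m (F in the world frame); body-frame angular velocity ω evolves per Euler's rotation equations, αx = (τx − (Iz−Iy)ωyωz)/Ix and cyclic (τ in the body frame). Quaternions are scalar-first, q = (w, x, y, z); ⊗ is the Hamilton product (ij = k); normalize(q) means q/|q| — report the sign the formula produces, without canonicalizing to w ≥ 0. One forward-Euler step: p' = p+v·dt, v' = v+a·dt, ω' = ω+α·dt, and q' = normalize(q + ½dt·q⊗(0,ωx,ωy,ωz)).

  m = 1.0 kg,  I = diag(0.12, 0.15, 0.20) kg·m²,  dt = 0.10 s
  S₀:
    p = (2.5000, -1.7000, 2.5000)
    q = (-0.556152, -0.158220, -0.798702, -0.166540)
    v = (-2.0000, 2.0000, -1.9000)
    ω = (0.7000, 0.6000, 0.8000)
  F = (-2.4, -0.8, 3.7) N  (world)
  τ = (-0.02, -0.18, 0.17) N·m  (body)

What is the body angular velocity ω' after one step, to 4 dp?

precession coupling ω×(Iω) = (0.0240, -0.0448, 0.0126)
α = I⁻¹(τ − ω×Iω) = (-0.3667, -0.9013, 0.7870)
ω + α·dt = (0.6633, 0.5099, 0.8787)

ω' = (0.6633, 0.5099, 0.8787)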